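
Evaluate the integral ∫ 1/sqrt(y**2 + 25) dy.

log(y + sqrt(y**2 + 25)) + C

Substitute y = 5·tan(θ), so dy = 5·sec(θ)^2 dθ and the radical becomes sqrt(y**2 + 25) = 5·sec(θ) by the Pythagorean identity.
Integrate the resulting trig expression in θ, then back-substitute tan(θ) = y/5, sec(θ) = sqrt(y**2 + 25)/5 (absorbing any constant into C).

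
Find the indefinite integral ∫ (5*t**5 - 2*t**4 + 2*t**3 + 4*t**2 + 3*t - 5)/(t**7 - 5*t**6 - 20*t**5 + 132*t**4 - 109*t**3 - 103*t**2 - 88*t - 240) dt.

Factor the denominator: (t - 4)**2*(t - 3)*(t + 1)*(t + 5)*(t**2 + 1).
Partial-fraction decomposition: -(1509*t - 1903)/(75140*(t**2 + 1)) - 17045/(67392*(t + 5)) + 13/(800*(t + 1)) + 1147/(320*(t - 3)) - 1947406/(585225*(t - 4)) + 4807/(765*(t - 4)**2).
Integrate each term; A/(t−a) gives A·log|t−a|; the (Bt+D)/(t²+p²) term gives a log and an atan.

-1947406*log(t - 4)/585225 + 1147*log(t - 3)/320 + 13*log(t + 1)/800 - 17045*log(t + 5)/67392 - 1509*log(t**2 + 1)/150280 + 1903*atan(t)/75140 - 4807/(765*t - 3060) + C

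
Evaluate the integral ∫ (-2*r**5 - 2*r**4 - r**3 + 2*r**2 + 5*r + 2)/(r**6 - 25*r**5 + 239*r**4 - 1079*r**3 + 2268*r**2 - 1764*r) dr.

Factor the denominator: r*(r - 7)**2*(r - 6)*(r - 3)*(r - 2).
Partial-fraction decomposition: -21/(50*(r - 2)) + 40/(9*(r - 3)) - 2282/(9*(r - 6)) + 303227/(1225*(r - 7)) - 9656/(35*(r - 7)**2) - 1/(882*r).
Integrate each term; A/(r−a) gives A·log|r−a|; A/(r−a)² gives −A/(r−a).

-log(r)/882 + 303227*log(r - 7)/1225 - 2282*log(r - 6)/9 + 40*log(r - 3)/9 - 21*log(r - 2)/50 + 9656/(35*r - 245) + C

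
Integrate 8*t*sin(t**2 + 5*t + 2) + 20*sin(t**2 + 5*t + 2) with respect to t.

Let u = t**2 + 5*t + 2, so du = (2*t + 5) dt.
Rewriting, the integral becomes 4·∫ sin(u) du = 4·-cos(u).
Substituting back, u = t**2 + 5*t + 2.

-4*cos(t**2 + 5*t + 2) + C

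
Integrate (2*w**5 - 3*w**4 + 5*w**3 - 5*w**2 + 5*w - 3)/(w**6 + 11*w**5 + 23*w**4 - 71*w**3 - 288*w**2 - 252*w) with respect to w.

log(w)/84 + 23*log(w - 3)/300 + 867*log(w + 2)/100 - 103*log(w + 3)/8 + 8563*log(w + 7)/1400 + 37/(10*w + 20) + C

Factor the denominator: w*(w - 3)*(w + 2)**2*(w + 3)*(w + 7).
Partial-fraction decomposition: 8563/(1400*(w + 7)) - 103/(8*(w + 3)) + 867/(100*(w + 2)) - 37/(10*(w + 2)**2) + 23/(300*(w - 3)) + 1/(84*w).
Integrate each term; A/(w−a) gives A·log|w−a|; A/(w−a)² gives −A/(w−a).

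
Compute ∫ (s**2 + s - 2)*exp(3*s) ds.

Use integration by parts with u = s**2 + s - 2, dv = exp(3*s) ds, so v = exp(3*s)/3.
Apply parts 2 times (tabular method): alternate signs, differentiate u down to 0, integrate dv up.

(9*s**2 + 3*s - 19)*exp(3*s)/27 + C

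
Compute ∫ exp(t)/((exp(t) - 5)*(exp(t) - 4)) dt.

log(exp(t) - 5) - log(exp(t) - 4) + C

Let u = e^t, du = e^t dt.
The integral becomes ∫ du/((u-5)(u-4)); decompose into partial fractions.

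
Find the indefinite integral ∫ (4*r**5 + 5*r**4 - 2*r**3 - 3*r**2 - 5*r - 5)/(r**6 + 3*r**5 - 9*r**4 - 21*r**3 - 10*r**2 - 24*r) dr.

5*log(r)/24 + 638*log(r - 3)/525 - 39*log(r + 2)/100 + 2721*log(r + 4)/952 + 23*log(r**2 + 1)/425 + 3*atan(r)/425 + C

Factor the denominator: r*(r - 3)*(r + 2)*(r + 4)*(r**2 + 1).
Partial-fraction decomposition: (46*r + 3)/(425*(r**2 + 1)) + 2721/(952*(r + 4)) - 39/(100*(r + 2)) + 638/(525*(r - 3)) + 5/(24*r).
Integrate each term; A/(r−a) gives A·log|r−a|; the (Br+D)/(r²+p²) term gives a log and an atan.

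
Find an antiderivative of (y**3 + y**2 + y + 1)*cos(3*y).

y**3*sin(3*y)/3 + y**2*sin(3*y)/3 + y**2*cos(3*y)/3 + y*sin(3*y)/9 + 2*y*cos(3*y)/9 + 7*sin(3*y)/27 + cos(3*y)/27 + C

Use integration by parts with u = y**3 + y**2 + y + 1, dv = cos(3*y) dy, so v = sin(3*y)/3.
Apply parts 3 times (tabular method): alternate signs, differentiate u down to 0, integrate dv up.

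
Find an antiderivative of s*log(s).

Use integration by parts with u = log(s), dv = s ds.
Then du = 1/s ds and v = s**2/2.

s**2*log(s)/2 - s**2/4 + C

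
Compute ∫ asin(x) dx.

x*asin(x) + sqrt(-x**2 + 1) + C

Use integration by parts with u = arcsin(x), dv = dx.
Then du = 1/sqrt(-x**2 + 1) dx.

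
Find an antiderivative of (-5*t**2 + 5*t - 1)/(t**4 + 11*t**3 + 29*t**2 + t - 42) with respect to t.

Factor the denominator: (t - 1)*(t + 2)*(t + 3)*(t + 7).
Partial-fraction decomposition: 281/(160*(t + 7)) - 61/(16*(t + 3)) + 31/(15*(t + 2)) - 1/(96*(t - 1)).
Integrate each term: A/(t−a) contributes A·log|t−a|.

-log(t - 1)/96 + 31*log(t + 2)/15 - 61*log(t + 3)/16 + 281*log(t + 7)/160 + C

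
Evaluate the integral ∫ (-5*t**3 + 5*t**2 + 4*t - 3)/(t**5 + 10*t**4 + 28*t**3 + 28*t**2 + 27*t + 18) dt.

3*log(t + 1)/20 - 11*log(t + 3)/4 + 411*log(t + 6)/185 + 7*log(t**2 + 1)/37 + 17*atan(t)/74 + C

Factor the denominator: (t + 1)*(t + 3)*(t + 6)*(t**2 + 1).
Partial-fraction decomposition: (28*t + 17)/(74*(t**2 + 1)) + 411/(185*(t + 6)) - 11/(4*(t + 3)) + 3/(20*(t + 1)).
Integrate each term; A/(t−a) gives A·log|t−a|; the (Bt+D)/(t²+p²) term gives a log and an atan.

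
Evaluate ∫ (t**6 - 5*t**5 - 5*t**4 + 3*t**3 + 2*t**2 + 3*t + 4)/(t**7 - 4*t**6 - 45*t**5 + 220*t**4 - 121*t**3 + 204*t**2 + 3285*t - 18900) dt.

1999637*log(t - 5)/1331712 - 2064*log(t - 4)/1925 - 1471*log(t + 3)/32256 + 188731*log(t + 7)/367488 + 387281*log(t**2 + 9)/7542900 + 152441*atan(t/3)/7542900 + 2681/(3264*t - 16320) + C

Factor the denominator: (t - 5)**2*(t - 4)*(t + 3)*(t + 7)*(t**2 + 9).
Partial-fraction decomposition: (774562*t + 457323)/(7542900*(t**2 + 9)) + 188731/(367488*(t + 7)) - 1471/(32256*(t + 3)) - 2064/(1925*(t - 4)) + 1999637/(1331712*(t - 5)) - 2681/(3264*(t - 5)**2).
Integrate each term; A/(t−a) gives A·log|t−a|; the (Bt+D)/(t²+p²) term gives a log and an atan.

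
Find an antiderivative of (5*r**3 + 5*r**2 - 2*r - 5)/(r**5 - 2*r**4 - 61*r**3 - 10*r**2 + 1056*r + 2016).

Factor the denominator: (r - 7)*(r - 6)*(r + 3)*(r + 4)**2.
Partial-fraction decomposition: 9267/(12100*(r + 4)) + 237/(110*(r + 4)**2) - 89/(90*(r + 3)) - 1243/(900*(r - 6)) + 1941/(1210*(r - 7)).
Integrate each term; A/(r−a) gives A·log|r−a|; A/(r−a)² gives −A/(r−a).

1941*log(r - 7)/1210 - 1243*log(r - 6)/900 - 89*log(r + 3)/90 + 9267*log(r + 4)/12100 - 237/(110*r + 440) + C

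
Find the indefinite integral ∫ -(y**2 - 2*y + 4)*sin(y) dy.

y**2*cos(y) - 2*y*sin(y) - 2*y*cos(y) + 2*sin(y) + 2*cos(y) + C

Use integration by parts with u = y**2 - 2*y + 4, dv = -sin(y) dy, so v = cos(y).
Apply parts 2 times (tabular method): alternate signs, differentiate u down to 0, integrate dv up.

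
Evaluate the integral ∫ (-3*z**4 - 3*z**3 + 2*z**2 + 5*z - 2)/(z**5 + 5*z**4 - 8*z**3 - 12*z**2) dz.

Factor the denominator: z**2*(z - 2)*(z + 1)*(z + 6).
Partial-fraction decomposition: -20/(9*(z + 6)) + 1/(3*(z + 1)) - 7/(12*(z - 2)) - 19/(36*z) + 1/(6*z**2).
Integrate each term; A/(z−a) gives A·log|z−a|; A/(z−a)² gives −A/(z−a).

-19*log(z)/36 - 7*log(z - 2)/12 + log(z + 1)/3 - 20*log(z + 6)/9 - 1/(6*z) + C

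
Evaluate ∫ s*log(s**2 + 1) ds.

s**2*log(s**2 + 1)/2 - s**2/2 + log(s**2 + 1)/2 + C

Let u = s**2 + 1, so du = (2*s) ds.
The integral becomes (1/2)·∫ log(u) du; integrate by parts with u′=log(u), dv′=du.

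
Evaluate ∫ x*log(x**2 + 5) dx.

Let u = x**2 + 5, so du = (2*x) dx.
The integral becomes (1/2)·∫ log(u) du; integrate by parts with u′=log(u), dv′=du.

x**2*log(x**2 + 5)/2 - x**2/2 + 5*log(x**2 + 5)/2 + C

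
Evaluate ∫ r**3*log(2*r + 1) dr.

r**4*log(2*r + 1)/4 - r**4/16 + r**3/24 - r**2/32 + r/32 - log(2*r + 1)/64 + C

Use integration by parts with u = log(2*r + 1), dv = r**3 dr.
Then du = 2/(2*r + 1) dr and v = r**4/4.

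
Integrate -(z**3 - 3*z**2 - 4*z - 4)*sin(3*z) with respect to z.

Use integration by parts with u = z**3 - 3*z**2 - 4*z - 4, dv = -sin(3*z) dz, so v = cos(3*z)/3.
Apply parts 3 times (tabular method): alternate signs, differentiate u down to 0, integrate dv up.

z**3*cos(3*z)/3 - z**2*sin(3*z)/3 - z**2*cos(3*z) + 2*z*sin(3*z)/3 - 14*z*cos(3*z)/9 + 14*sin(3*z)/27 - 10*cos(3*z)/9 + C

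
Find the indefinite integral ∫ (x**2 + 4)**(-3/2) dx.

Substitute x = 2·tan(θ), so dx = 2·sec(θ)^2 dθ and the radical becomes sqrt(x**2 + 4) = 2·sec(θ) by the Pythagorean identity.
Integrate the resulting trig expression in θ, then back-substitute tan(θ) = x/2, sec(θ) = sqrt(x**2 + 4)/2 (absorbing any constant into C).

x/(4*sqrt(x**2 + 4)) + C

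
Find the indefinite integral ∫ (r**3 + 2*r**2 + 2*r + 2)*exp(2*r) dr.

Use integration by parts with u = r**3 + 2*r**2 + 2*r + 2, dv = exp(2*r) dr, so v = exp(2*r)/2.
Apply parts 3 times (tabular method): alternate signs, differentiate u down to 0, integrate dv up.

(4*r**3 + 2*r**2 + 6*r + 5)*exp(2*r)/8 + C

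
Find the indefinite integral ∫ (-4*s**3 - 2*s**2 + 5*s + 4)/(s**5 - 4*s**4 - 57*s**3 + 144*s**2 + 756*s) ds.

log(s)/189 - 1431*log(s - 7)/910 + 451*log(s - 6)/324 - 79*log(s + 3)/810 + 383*log(s + 6)/1404 + C

Factor the denominator: s*(s - 7)*(s - 6)*(s + 3)*(s + 6).
Partial-fraction decomposition: 383/(1404*(s + 6)) - 79/(810*(s + 3)) + 451/(324*(s - 6)) - 1431/(910*(s - 7)) + 1/(189*s).
Integrate each term: A/(s−a) contributes A·log|s−a|.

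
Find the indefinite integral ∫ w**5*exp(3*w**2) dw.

Let u = w², du = 2w dw; rewrite as (1/2)∫ u^2·exp(3u) du.
Now integrate by parts 2 times.

(9*w**4 - 6*w**2 + 2)*exp(3*w**2)/54 + C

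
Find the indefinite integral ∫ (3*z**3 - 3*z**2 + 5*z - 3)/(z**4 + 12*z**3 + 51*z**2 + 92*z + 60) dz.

Factor the denominator: (z + 2)**2*(z + 3)*(z + 5).
Partial-fraction decomposition: 239/(9*(z + 5)) - 63/(z + 3) + 355/(9*(z + 2)) - 49/(3*(z + 2)**2).
Integrate each term; A/(z−a) gives A·log|z−a|; A/(z−a)² gives −A/(z−a).

355*log(z + 2)/9 - 63*log(z + 3) + 239*log(z + 5)/9 + 49/(3*z + 6) + C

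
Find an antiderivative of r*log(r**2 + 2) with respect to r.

r**2*log(r**2 + 2)/2 - r**2/2 + log(r**2 + 2) + C

Let u = r**2 + 2, so du = (2*r) dr.
The integral becomes (1/2)·∫ log(u) du; integrate by parts with u′=log(u), dv′=du.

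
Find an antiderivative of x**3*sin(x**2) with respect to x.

-x**2*cos(x**2)/2 + sin(x**2)/2 + C

Let u = x², du = 2x dx; rewrite as (1/2)∫ u^1·sin(1u) du.
Now integrate by parts 1 time.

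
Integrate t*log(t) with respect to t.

Use integration by parts with u = log(t), dv = t dt.
Then du = 1/t dt and v = t**2/2.

t**2*log(t)/2 - t**2/4 + C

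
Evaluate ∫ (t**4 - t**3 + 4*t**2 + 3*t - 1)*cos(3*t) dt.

Use integration by parts with u = t**4 - t**3 + 4*t**2 + 3*t - 1, dv = cos(3*t) dt, so v = sin(3*t)/3.
Apply parts 4 times (tabular method): alternate signs, differentiate u down to 0, integrate dv up.

t**4*sin(3*t)/3 - t**3*sin(3*t)/3 + 4*t**3*cos(3*t)/9 + 8*t**2*sin(3*t)/9 - t**2*cos(3*t)/3 + 11*t*sin(3*t)/9 + 16*t*cos(3*t)/27 - 43*sin(3*t)/81 + 11*cos(3*t)/27 + C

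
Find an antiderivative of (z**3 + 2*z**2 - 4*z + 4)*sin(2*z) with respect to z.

Use integration by parts with u = z**3 + 2*z**2 - 4*z + 4, dv = sin(2*z) dz, so v = -cos(2*z)/2.
Apply parts 3 times (tabular method): alternate signs, differentiate u down to 0, integrate dv up.

-z**3*cos(2*z)/2 + 3*z**2*sin(2*z)/4 - z**2*cos(2*z) + z*sin(2*z) + 11*z*cos(2*z)/4 - 11*sin(2*z)/8 - 3*cos(2*z)/2 + C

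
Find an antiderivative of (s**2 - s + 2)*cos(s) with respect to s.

Use integration by parts with u = s**2 - s + 2, dv = cos(s) ds, so v = sin(s).
Apply parts 2 times (tabular method): alternate signs, differentiate u down to 0, integrate dv up.

s**2*sin(s) - s*sin(s) + 2*s*cos(s) - cos(s) + C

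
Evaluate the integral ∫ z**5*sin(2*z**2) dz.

Let u = z², du = 2z dz; rewrite as (1/2)∫ u^2·sin(2u) du.
Now integrate by parts 2 times.

-z**4*cos(2*z**2)/4 + z**2*sin(2*z**2)/4 + cos(2*z**2)/8 + C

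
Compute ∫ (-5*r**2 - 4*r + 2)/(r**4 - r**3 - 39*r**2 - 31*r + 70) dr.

-271*log(r - 7)/648 + 7*log(r - 1)/108 - 10*log(r + 2)/81 + 103*log(r + 5)/216 + C

Factor the denominator: (r - 7)*(r - 1)*(r + 2)*(r + 5).
Partial-fraction decomposition: 103/(216*(r + 5)) - 10/(81*(r + 2)) + 7/(108*(r - 1)) - 271/(648*(r - 7)).
Integrate each term: A/(r−a) contributes A·log|r−a|.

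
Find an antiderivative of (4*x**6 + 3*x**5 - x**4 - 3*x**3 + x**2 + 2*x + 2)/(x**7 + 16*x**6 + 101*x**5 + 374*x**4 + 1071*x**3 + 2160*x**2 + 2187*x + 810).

Factor the denominator: (x + 1)**2*(x + 3)*(x + 5)*(x + 6)*(x**2 + 9).
Partial-fraction decomposition: -(11806*x - 5701)/(19125*(x**2 + 9)) + 162674/(3375*(x + 6)) - 13223/(272*(x + 5)) + 137/(27*(x + 3)) - 17/(400*(x + 1)) + 1/(100*(x + 1)**2).
Integrate each term; A/(x−a) gives A·log|x−a|; the (Bx+D)/(x²+p²) term gives a log and an atan.

-17*log(x + 1)/400 + 137*log(x + 3)/27 - 13223*log(x + 5)/272 + 162674*log(x + 6)/3375 - 5903*log(x**2 + 9)/19125 + 5701*atan(x/3)/57375 - 1/(100*x + 100) + C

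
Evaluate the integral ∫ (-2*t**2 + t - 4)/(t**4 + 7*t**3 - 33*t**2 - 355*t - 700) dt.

-95*log(t - 7)/1584 + 40*log(t + 4)/11 - 515*log(t + 5)/144 + 59/(12*t + 60) + C

Factor the denominator: (t - 7)*(t + 4)*(t + 5)**2.
Partial-fraction decomposition: -515/(144*(t + 5)) - 59/(12*(t + 5)**2) + 40/(11*(t + 4)) - 95/(1584*(t - 7)).
Integrate each term; A/(t−a) gives A·log|t−a|; A/(t−a)² gives −A/(t−a).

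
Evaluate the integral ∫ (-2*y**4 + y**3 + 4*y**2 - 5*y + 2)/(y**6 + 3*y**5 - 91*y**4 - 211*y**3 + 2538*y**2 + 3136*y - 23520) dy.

Factor the denominator: (y - 7)*(y - 4)**2*(y + 5)*(y + 6)*(y + 7).
Partial-fraction decomposition: 1228/(847*(y + 7)) - 658/(325*(y + 6)) + 52/(81*(y + 5)) + 37091/(245025*(y - 4)) + 67/(495*(y - 4)**2) - 179/(819*(y - 7)).
Integrate each term; A/(y−a) gives A·log|y−a|; A/(y−a)² gives −A/(y−a).

-179*log(y - 7)/819 + 37091*log(y - 4)/245025 + 52*log(y + 5)/81 - 658*log(y + 6)/325 + 1228*log(y + 7)/847 - 67/(495*y - 1980) + C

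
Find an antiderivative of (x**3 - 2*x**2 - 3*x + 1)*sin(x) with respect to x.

Use integration by parts with u = x**3 - 2*x**2 - 3*x + 1, dv = sin(x) dx, so v = -cos(x).
Apply parts 3 times (tabular method): alternate signs, differentiate u down to 0, integrate dv up.

-x**3*cos(x) + 3*x**2*sin(x) + 2*x**2*cos(x) - 4*x*sin(x) + 9*x*cos(x) - 9*sin(x) - 5*cos(x) + C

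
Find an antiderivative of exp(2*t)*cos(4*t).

exp(2*t)*sin(4*t)/5 + exp(2*t)*cos(4*t)/10 + C

Let I denote the integral. Integrate by parts with u = cos(4*t), dv = exp(2*t) dt, so v = exp(2*t)/2: I = exp(2*t)*cos(4*t)/2 + 2·∫ exp(2*t)*sin(4*t) dt.
Apply parts again with u = sin(4*t), dv = exp(2*t) dt: ∫ exp(2*t)*sin(4*t) dt = exp(2*t)*sin(4*t)/2 − 2·I. Substituting back brings back I: I = exp(2*t)*sin(4*t) + exp(2*t)*cos(4*t)/2 − 4·I.
Solving for I: (1 + 4)·I equals the remaining terms, so I = (1/5)·(exp(2*t)*sin(4*t) + exp(2*t)*cos(4*t)/2).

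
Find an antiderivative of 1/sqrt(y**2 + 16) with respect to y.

log(y + sqrt(y**2 + 16)) + C

Substitute y = 4·tan(θ), so dy = 4·sec(θ)^2 dθ and the radical becomes sqrt(y**2 + 16) = 4·sec(θ) by the Pythagorean identity.
Integrate the resulting trig expression in θ, then back-substitute tan(θ) = y/4, sec(θ) = sqrt(y**2 + 16)/4 (absorbing any constant into C).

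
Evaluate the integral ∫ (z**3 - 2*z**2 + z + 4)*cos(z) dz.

Use integration by parts with u = z**3 - 2*z**2 + z + 4, dv = cos(z) dz, so v = sin(z).
Apply parts 3 times (tabular method): alternate signs, differentiate u down to 0, integrate dv up.

z**3*sin(z) - 2*z**2*sin(z) + 3*z**2*cos(z) - 5*z*sin(z) - 4*z*cos(z) + 8*sin(z) - 5*cos(z) + C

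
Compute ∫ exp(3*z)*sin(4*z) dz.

Let I denote the integral. Integrate by parts with u = sin(4*z), dv = exp(3*z) dz, so v = exp(3*z)/3: I = exp(3*z)*sin(4*z)/3 − (4/3)·∫ exp(3*z)*cos(4*z) dz.
Apply parts again with u = cos(4*z), dv = exp(3*z) dz: ∫ exp(3*z)*cos(4*z) dz = exp(3*z)*cos(4*z)/3 + (4/3)·I. Substituting back brings back I: I = exp(3*z)*sin(4*z)/3 - 4*exp(3*z)*cos(4*z)/9 − (16/9)·I.
Solving for I: (1 + 16/9)·I equals the remaining terms, so I = (9/25)·(exp(3*z)*sin(4*z)/3 - 4*exp(3*z)*cos(4*z)/9).

3*exp(3*z)*sin(4*z)/25 - 4*exp(3*z)*cos(4*z)/25 + C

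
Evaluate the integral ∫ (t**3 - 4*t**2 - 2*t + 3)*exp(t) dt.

Use integration by parts with u = t**3 - 4*t**2 - 2*t + 3, dv = exp(t) dt, so v = exp(t).
Apply parts 3 times (tabular method): alternate signs, differentiate u down to 0, integrate dv up.

(t**3 - 7*t**2 + 12*t - 9)*exp(t) + C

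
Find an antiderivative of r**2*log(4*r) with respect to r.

Use integration by parts with u = log(4*r), dv = r**2 dr.
Then du = 1/r dr and v = r**3/3.

r**3*(log(r) + 2*log(2))/3 - r**3/9 + C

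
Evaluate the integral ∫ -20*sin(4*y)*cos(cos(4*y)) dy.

5*sin(cos(4*y)) + C

Let u = cos(4*y), so du = (-4*sin(4*y)) dy.
Rewriting, the integral becomes 5·∫ cos(u) du = 5·sin(u).
Substituting back, u = cos(4*y).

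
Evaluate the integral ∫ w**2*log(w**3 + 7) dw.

w**3*log(w**3 + 7)/3 - w**3/3 + 7*log(w**3 + 7)/3 + C

Let u = w**3 + 7, so du = (3*w**2) dw.
The integral becomes (1/3)·∫ log(u) du; integrate by parts with u′=log(u), dv′=du.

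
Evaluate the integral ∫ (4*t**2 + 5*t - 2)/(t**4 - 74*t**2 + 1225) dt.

Factor the denominator: (t - 7)*(t - 5)*(t + 5)*(t + 7).
Partial-fraction decomposition: -53/(112*(t + 7)) + 73/(240*(t + 5)) - 41/(80*(t - 5)) + 229/(336*(t - 7)).
Integrate each term: A/(t−a) contributes A·log|t−a|.

229*log(t - 7)/336 - 41*log(t - 5)/80 + 73*log(t + 5)/240 - 53*log(t + 7)/112 + C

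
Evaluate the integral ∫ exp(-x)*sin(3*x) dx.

-exp(-x)*sin(3*x)/10 - 3*exp(-x)*cos(3*x)/10 + C

Let I denote the integral. Integrate by parts with u = sin(3*x), dv = exp(-x) dx, so v = -exp(-x): I = -exp(-x)*sin(3*x) + 3·∫ exp(-x)*cos(3*x) dx.
Apply parts again with u = cos(3*x), dv = exp(-x) dx: ∫ exp(-x)*cos(3*x) dx = -exp(-x)*cos(3*x) − 3·I. Substituting back brings back I: I = -exp(-x)*sin(3*x) - 3*exp(-x)*cos(3*x) − 9·I.
Solving for I: (1 + 9)·I equals the remaining terms, so I = (1/10)·(-exp(-x)*sin(3*x) - 3*exp(-x)*cos(3*x)).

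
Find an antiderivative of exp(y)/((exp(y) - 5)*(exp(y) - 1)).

Let u = e^y, du = e^y dy.
The integral becomes ∫ du/((u-5)(u-1)); decompose into partial fractions.

log(exp(y) - 5)/4 - log(exp(y) - 1)/4 + C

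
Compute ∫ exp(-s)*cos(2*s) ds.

2*exp(-s)*sin(2*s)/5 - exp(-s)*cos(2*s)/5 + C

Let I denote the integral. Integrate by parts with u = cos(2*s), dv = exp(-s) ds, so v = -exp(-s): I = -exp(-s)*cos(2*s) − 2·∫ exp(-s)*sin(2*s) ds.
Apply parts again with u = sin(2*s), dv = exp(-s) ds: ∫ exp(-s)*sin(2*s) ds = -exp(-s)*sin(2*s) + 2·I. Substituting back brings back I: I = 2*exp(-s)*sin(2*s) - exp(-s)*cos(2*s) − 4·I.
Solving for I: (1 + 4)·I equals the remaining terms, so I = (1/5)·(2*exp(-s)*sin(2*s) - exp(-s)*cos(2*s)).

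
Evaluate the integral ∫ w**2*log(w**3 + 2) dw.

Let u = w**3 + 2, so du = (3*w**2) dw.
The integral becomes (1/3)·∫ log(u) du; integrate by parts with u′=log(u), dv′=du.

w**3*log(w**3 + 2)/3 - w**3/3 + 2*log(w**3 + 2)/3 + C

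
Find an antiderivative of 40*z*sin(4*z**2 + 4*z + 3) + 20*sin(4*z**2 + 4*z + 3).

-5*cos(4*z**2 + 4*z + 3) + C

Let u = 4*z**2 + 4*z + 3, so du = (8*z + 4) dz.
Rewriting, the integral becomes 5·∫ sin(u) du = 5·-cos(u).
Substituting back, u = 4*z**2 + 4*z + 3.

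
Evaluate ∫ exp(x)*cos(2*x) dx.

Let I denote the integral. Integrate by parts with u = cos(2*x), dv = exp(x) dx, so v = exp(x): I = exp(x)*cos(2*x) + 2·∫ exp(x)*sin(2*x) dx.
Apply parts again with u = sin(2*x), dv = exp(x) dx: ∫ exp(x)*sin(2*x) dx = exp(x)*sin(2*x) − 2·I. Substituting back brings back I: I = 2*exp(x)*sin(2*x) + exp(x)*cos(2*x) − 4·I.
Solving for I: (1 + 4)·I equals the remaining terms, so I = (1/5)·(2*exp(x)*sin(2*x) + exp(x)*cos(2*x)).

2*exp(x)*sin(2*x)/5 + exp(x)*cos(2*x)/5 + C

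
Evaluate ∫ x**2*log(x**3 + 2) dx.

x**3*log(x**3 + 2)/3 - x**3/3 + 2*log(x**3 + 2)/3 + C

Let u = x**3 + 2, so du = (3*x**2) dx.
The integral becomes (1/3)·∫ log(u) du; integrate by parts with u′=log(u), dv′=du.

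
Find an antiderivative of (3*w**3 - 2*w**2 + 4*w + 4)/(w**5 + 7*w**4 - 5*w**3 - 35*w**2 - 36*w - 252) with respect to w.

Factor the denominator: (w - 3)*(w + 3)*(w + 7)*(w**2 + 4).
Partial-fraction decomposition: 4*(17*w - 13)/(689*(w**2 + 4)) - 1151/(2120*(w + 7)) + 107/(312*(w + 3)) + 79/(780*(w - 3)).
Integrate each term; A/(w−a) gives A·log|w−a|; the (Bw+D)/(w²+p²) term gives a log and an atan.

79*log(w - 3)/780 + 107*log(w + 3)/312 - 1151*log(w + 7)/2120 + 34*log(w**2 + 4)/689 - 2*atan(w/2)/53 + C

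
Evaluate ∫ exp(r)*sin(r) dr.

exp(r)*sin(r)/2 - exp(r)*cos(r)/2 + C

Let I denote the integral. Integrate by parts with u = sin(r), dv = exp(r) dr, so v = exp(r): I = exp(r)*sin(r) − ∫ exp(r)*cos(r) dr.
Apply parts again with u = cos(r), dv = exp(r) dr: ∫ exp(r)*cos(r) dr = exp(r)*cos(r) + I. Substituting back brings back I: I = exp(r)*sin(r) - exp(r)*cos(r) − I.
Solving for I: (1 + 1)·I equals the remaining terms, so I = (1/2)·(exp(r)*sin(r) - exp(r)*cos(r)).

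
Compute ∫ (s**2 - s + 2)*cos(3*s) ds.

s**2*sin(3*s)/3 - s*sin(3*s)/3 + 2*s*cos(3*s)/9 + 16*sin(3*s)/27 - cos(3*s)/9 + C

Use integration by parts with u = s**2 - s + 2, dv = cos(3*s) ds, so v = sin(3*s)/3.
Apply parts 2 times (tabular method): alternate signs, differentiate u down to 0, integrate dv up.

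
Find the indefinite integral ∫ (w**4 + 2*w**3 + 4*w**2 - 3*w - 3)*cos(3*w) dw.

w**4*sin(3*w)/3 + 2*w**3*sin(3*w)/3 + 4*w**3*cos(3*w)/9 + 8*w**2*sin(3*w)/9 + 2*w**2*cos(3*w)/3 - 13*w*sin(3*w)/9 + 16*w*cos(3*w)/27 - 97*sin(3*w)/81 - 13*cos(3*w)/27 + C

Use integration by parts with u = w**4 + 2*w**3 + 4*w**2 - 3*w - 3, dv = cos(3*w) dw, so v = sin(3*w)/3.
Apply parts 4 times (tabular method): alternate signs, differentiate u down to 0, integrate dv up.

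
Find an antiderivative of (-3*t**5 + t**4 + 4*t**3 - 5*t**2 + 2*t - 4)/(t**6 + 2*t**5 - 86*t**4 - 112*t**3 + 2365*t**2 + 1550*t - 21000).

Factor the denominator: (t - 6)*(t - 5)*(t - 4)*(t + 5)**2*(t + 7).
Partial-fraction decomposition: -51187/(6864*(t + 7)) + 511933/(89100*(t + 5)) - 851/(180*(t + 5)**2) - 1318/(891*(t - 4)) + 8369/(1200*(t - 5)) - 970/(143*(t - 6)).
Integrate each term; A/(t−a) gives A·log|t−a|; A/(t−a)² gives −A/(t−a).

-970*log(t - 6)/143 + 8369*log(t - 5)/1200 - 1318*log(t - 4)/891 + 511933*log(t + 5)/89100 - 51187*log(t + 7)/6864 + 851/(180*t + 900) + C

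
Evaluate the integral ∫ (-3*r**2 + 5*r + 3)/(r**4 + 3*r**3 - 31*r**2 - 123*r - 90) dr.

-25*log(r - 6)/231 + 5*log(r + 1)/56 - 13*log(r + 3)/12 + 97*log(r + 5)/88 + C

Factor the denominator: (r - 6)*(r + 1)*(r + 3)*(r + 5).
Partial-fraction decomposition: 97/(88*(r + 5)) - 13/(12*(r + 3)) + 5/(56*(r + 1)) - 25/(231*(r - 6)).
Integrate each term: A/(r−a) contributes A·log|r−a|.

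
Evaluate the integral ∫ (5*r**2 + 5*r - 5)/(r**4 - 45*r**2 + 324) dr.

205*log(r - 6)/324 - 55*log(r - 3)/162 + 25*log(r + 3)/162 - 145*log(r + 6)/324 + C

Factor the denominator: (r - 6)*(r - 3)*(r + 3)*(r + 6).
Partial-fraction decomposition: -145/(324*(r + 6)) + 25/(162*(r + 3)) - 55/(162*(r - 3)) + 205/(324*(r - 6)).
Integrate each term: A/(r−a) contributes A·log|r−a|.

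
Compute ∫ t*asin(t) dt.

Use integration by parts with u = arcsin(t), dv = t dt.
Then du = 1/sqrt(-t**2 + 1) dt.

t**2*asin(t)/2 + t*sqrt(-t**2 + 1)/4 - asin(t)/4 + C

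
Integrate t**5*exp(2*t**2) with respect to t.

(2*t**4 - 2*t**2 + 1)*exp(2*t**2)/8 + C

Let u = t², du = 2t dt; rewrite as (1/2)∫ u^2·exp(2u) du.
Now integrate by parts 2 times.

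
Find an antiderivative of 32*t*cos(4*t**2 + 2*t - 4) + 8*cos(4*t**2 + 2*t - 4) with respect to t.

4*sin(4*t**2 + 2*t - 4) + C

Let u = 4*t**2 + 2*t - 4, so du = (8*t + 2) dt.
Rewriting, the integral becomes 4·∫ cos(u) du = 4·sin(u).
Substituting back, u = 4*t**2 + 2*t - 4.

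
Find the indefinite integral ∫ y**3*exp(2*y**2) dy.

(2*y**2 - 1)*exp(2*y**2)/8 + C

Let u = y², du = 2y dy; rewrite as (1/2)∫ u^1·exp(2u) du.
Now integrate by parts 1 time.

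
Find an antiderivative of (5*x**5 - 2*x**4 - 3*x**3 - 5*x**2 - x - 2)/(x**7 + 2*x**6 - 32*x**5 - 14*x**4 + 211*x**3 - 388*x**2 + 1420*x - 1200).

Factor the denominator: (x - 4)*(x - 3)*(x - 1)*(x + 5)**2*(x**2 + 4).
Partial-fraction decomposition: -7*(131*x - 2714)/(109330*(x**2 + 4)) - 4199285/(13079232*(x + 5)) + 8311/(6264*(x + 5)**2) - 1/(135*(x - 1)) - 461/(832*(x - 3)) + 433/(486*(x - 4)).
Integrate each term; A/(x−a) gives A·log|x−a|; the (Bx+D)/(x²+p²) term gives a log and an atan.

433*log(x - 4)/486 - 461*log(x - 3)/832 - log(x - 1)/135 - 4199285*log(x + 5)/13079232 - 917*log(x**2 + 4)/218660 + 9499*atan(x/2)/109330 - 8311/(6264*x + 31320) + C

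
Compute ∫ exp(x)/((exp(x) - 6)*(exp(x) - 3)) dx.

log(exp(x) - 6)/3 - log(exp(x) - 3)/3 + C

Let u = e^x, du = e^x dx.
The integral becomes ∫ du/((u-3)(u-6)); decompose into partial fractions.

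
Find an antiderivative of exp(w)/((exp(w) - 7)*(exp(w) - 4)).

log(exp(w) - 7)/3 - log(exp(w) - 4)/3 + C

Let u = e^w, du = e^w dw.
The integral becomes ∫ du/((u-7)(u-4)); decompose into partial fractions.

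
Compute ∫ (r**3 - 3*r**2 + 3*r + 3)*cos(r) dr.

r**3*sin(r) - 3*r**2*sin(r) + 3*r**2*cos(r) - 3*r*sin(r) - 6*r*cos(r) + 9*sin(r) - 3*cos(r) + C

Use integration by parts with u = r**3 - 3*r**2 + 3*r + 3, dv = cos(r) dr, so v = sin(r).
Apply parts 3 times (tabular method): alternate signs, differentiate u down to 0, integrate dv up.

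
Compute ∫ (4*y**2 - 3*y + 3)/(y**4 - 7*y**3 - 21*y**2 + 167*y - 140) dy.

Factor the denominator: (y - 7)*(y - 4)*(y - 1)*(y + 5).
Partial-fraction decomposition: -59/(324*(y + 5)) + 1/(27*(y - 1)) - 55/(81*(y - 4)) + 89/(108*(y - 7)).
Integrate each term: A/(y−a) contributes A·log|y−a|.

89*log(y - 7)/108 - 55*log(y - 4)/81 + log(y - 1)/27 - 59*log(y + 5)/324 + C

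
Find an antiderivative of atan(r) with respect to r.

Use integration by parts with u = arctan(r), dv = dr.
Then du = 1/(r**2 + 1) dr.

r*atan(r) - log(r**2 + 1)/2 + C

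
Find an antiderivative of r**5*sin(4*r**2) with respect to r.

-r**4*cos(4*r**2)/8 + r**2*sin(4*r**2)/16 + cos(4*r**2)/64 + C

Let u = r², du = 2r dr; rewrite as (1/2)∫ u^2·sin(4u) du.
Now integrate by parts 2 times.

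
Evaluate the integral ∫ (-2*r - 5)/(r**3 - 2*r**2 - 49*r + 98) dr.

-19*log(r - 7)/70 + log(r - 2)/5 + log(r + 7)/14 + C

Factor the denominator: (r - 7)*(r - 2)*(r + 7).
Partial-fraction decomposition: 1/(14*(r + 7)) + 1/(5*(r - 2)) - 19/(70*(r - 7)).
Integrate each term: A/(r−a) contributes A·log|r−a|.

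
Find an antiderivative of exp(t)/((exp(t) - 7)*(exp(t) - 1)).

Let u = e^t, du = e^t dt.
The integral becomes ∫ du/((u-7)(u-1)); decompose into partial fractions.

log(exp(t) - 7)/6 - log(exp(t) - 1)/6 + C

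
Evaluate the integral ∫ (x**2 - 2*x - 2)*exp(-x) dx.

(-x**2 + 2)*exp(-x) + C

Use integration by parts with u = x**2 - 2*x - 2, dv = exp(-x) dx, so v = -exp(-x).
Apply parts 2 times (tabular method): alternate signs, differentiate u down to 0, integrate dv up.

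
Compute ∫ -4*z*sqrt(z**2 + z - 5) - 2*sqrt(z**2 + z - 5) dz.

-4*(z**2 + z - 5)**(3/2)/3 + C

Let u = z**2 + z - 5, so du = (2*z + 1) dz.
Rewriting, the integral becomes -2·∫ √u du = -2·(2/3)u^(3/2).
Substituting back, u = z**2 + z - 5.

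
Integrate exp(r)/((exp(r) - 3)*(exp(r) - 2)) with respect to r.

Let u = e^r, du = e^r dr.
The integral becomes ∫ du/((u-2)(u-3)); decompose into partial fractions.

log(exp(r) - 3) - log(exp(r) - 2) + C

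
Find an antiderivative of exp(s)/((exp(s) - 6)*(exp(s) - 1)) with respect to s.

Let u = e^s, du = e^s ds.
The integral becomes ∫ du/((u-1)(u-6)); decompose into partial fractions.

log(exp(s) - 6)/5 - log(exp(s) - 1)/5 + C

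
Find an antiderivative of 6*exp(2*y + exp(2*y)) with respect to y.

Let u = exp(2*y), so du = (2*exp(2*y)) dy.
Rewriting, the integral becomes 3·∫ e^u du = 3·e^u.
Substituting back, u = exp(2*y).

3*exp(exp(2*y)) + C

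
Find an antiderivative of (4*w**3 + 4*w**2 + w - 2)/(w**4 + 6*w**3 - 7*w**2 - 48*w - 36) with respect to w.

Factor the denominator: (w - 3)*(w + 1)*(w + 2)*(w + 6).
Partial-fraction decomposition: 182/(45*(w + 6)) - 1/(w + 2) + 3/(20*(w + 1)) + 29/(36*(w - 3)).
Integrate each term: A/(w−a) contributes A·log|w−a|.

29*log(w - 3)/36 + 3*log(w + 1)/20 - log(w + 2) + 182*log(w + 6)/45 + C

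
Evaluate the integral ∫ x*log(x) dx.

Use integration by parts with u = log(x), dv = x dx.
Then du = 1/x dx and v = x**2/2.

x**2*log(x)/2 - x**2/4 + C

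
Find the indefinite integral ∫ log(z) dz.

z*log(z) - z + C

Use integration by parts with u = log(z), dv = dz.
Then du = 1/z dz and v = z.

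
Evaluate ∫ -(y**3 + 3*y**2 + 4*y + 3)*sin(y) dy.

y**3*cos(y) - 3*y**2*sin(y) + 3*y**2*cos(y) - 6*y*sin(y) - 2*y*cos(y) + 2*sin(y) - 3*cos(y) + C

Use integration by parts with u = y**3 + 3*y**2 + 4*y + 3, dv = -sin(y) dy, so v = cos(y).
Apply parts 3 times (tabular method): alternate signs, differentiate u down to 0, integrate dv up.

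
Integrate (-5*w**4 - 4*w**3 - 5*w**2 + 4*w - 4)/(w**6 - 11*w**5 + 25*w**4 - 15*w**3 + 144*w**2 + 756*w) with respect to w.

Factor the denominator: w*(w - 7)*(w - 6)*(w + 2)*(w**2 + 9).
Partial-fraction decomposition: 2*(5341*w + 7401)/(50895*(w**2 + 9)) + 5/(117*(w + 2)) + 469/(135*(w - 6)) - 6799/(1827*(w - 7)) - 1/(189*w).
Integrate each term; A/(w−a) gives A·log|w−a|; the (Bw+D)/(w²+p²) term gives a log and an atan.

-log(w)/189 - 6799*log(w - 7)/1827 + 469*log(w - 6)/135 + 5*log(w + 2)/117 + 5341*log(w**2 + 9)/50895 + 4934*atan(w/3)/50895 + C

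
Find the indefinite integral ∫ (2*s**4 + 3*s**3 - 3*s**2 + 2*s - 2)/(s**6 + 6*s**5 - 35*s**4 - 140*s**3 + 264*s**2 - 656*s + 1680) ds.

779*log(s - 5)/5742 - 23*log(s - 2)/864 + 911*log(s + 6)/1760 - 1805*log(s + 7)/2862 + 247*log(s**2 + 4)/122960 + 253*atan(s/2)/7685 + C

Factor the denominator: (s - 5)*(s - 2)*(s + 6)*(s + 7)*(s**2 + 4).
Partial-fraction decomposition: (247*s + 4048)/(61480*(s**2 + 4)) - 1805/(2862*(s + 7)) + 911/(1760*(s + 6)) - 23/(864*(s - 2)) + 779/(5742*(s - 5)).
Integrate each term; A/(s−a) gives A·log|s−a|; the (Bs+D)/(s²+p²) term gives a log and an atan.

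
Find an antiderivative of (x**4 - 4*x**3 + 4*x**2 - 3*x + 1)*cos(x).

Use integration by parts with u = x**4 - 4*x**3 + 4*x**2 - 3*x + 1, dv = cos(x) dx, so v = sin(x).
Apply parts 4 times (tabular method): alternate signs, differentiate u down to 0, integrate dv up.

x**4*sin(x) - 4*x**3*sin(x) + 4*x**3*cos(x) - 8*x**2*sin(x) - 12*x**2*cos(x) + 21*x*sin(x) - 16*x*cos(x) + 17*sin(x) + 21*cos(x) + C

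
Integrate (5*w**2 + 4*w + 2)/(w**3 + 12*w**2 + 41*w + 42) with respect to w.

14*log(w + 2)/5 - 35*log(w + 3)/4 + 219*log(w + 7)/20 + C

Factor the denominator: (w + 2)*(w + 3)*(w + 7).
Partial-fraction decomposition: 219/(20*(w + 7)) - 35/(4*(w + 3)) + 14/(5*(w + 2)).
Integrate each term: A/(w−a) contributes A·log|w−a|.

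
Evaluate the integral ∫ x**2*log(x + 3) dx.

Use integration by parts with u = log(x + 3), dv = x**2 dx.
Then du = 1/(x + 3) dx and v = x**3/3.

x**3*log(x + 3)/3 - x**3/9 + x**2/2 - 3*x + 9*log(x + 3) + C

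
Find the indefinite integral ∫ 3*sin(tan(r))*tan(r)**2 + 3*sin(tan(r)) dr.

Let u = tan(r), so du = (tan(r)**2 + 1) dr.
Rewriting, the integral becomes 3·∫ sin(u) du = 3·-cos(u).
Substituting back, u = tan(r).

-3*cos(tan(r)) + C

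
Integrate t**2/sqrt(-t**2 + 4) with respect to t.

-t*sqrt(-t**2 + 4)/2 + 2*asin(t/2) + C

Substitute t = 2·sin(θ), so dt = 2·cos(θ) dθ and the radical becomes sqrt(-t**2 + 4) = 2·cos(θ) by the Pythagorean identity.
Integrate the resulting trig expression in θ, then back-substitute θ = asin(t/2), sin(θ) = t/2, cos(θ) = sqrt(-t**2 + 4)/2 (absorbing any constant into C).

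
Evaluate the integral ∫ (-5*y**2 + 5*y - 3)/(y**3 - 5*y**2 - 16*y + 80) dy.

Factor the denominator: (y - 5)*(y - 4)*(y + 4).
Partial-fraction decomposition: -103/(72*(y + 4)) + 63/(8*(y - 4)) - 103/(9*(y - 5)).
Integrate each term: A/(y−a) contributes A·log|y−a|.

-103*log(y - 5)/9 + 63*log(y - 4)/8 - 103*log(y + 4)/72 + C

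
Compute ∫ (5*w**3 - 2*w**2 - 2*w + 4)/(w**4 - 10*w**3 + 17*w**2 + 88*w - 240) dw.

569*log(w - 5)/8 - 3258*log(w - 4)/49 + 143*log(w + 3)/392 + 284/(7*w - 28) + C

Factor the denominator: (w - 5)*(w - 4)**2*(w + 3).
Partial-fraction decomposition: 143/(392*(w + 3)) - 3258/(49*(w - 4)) - 284/(7*(w - 4)**2) + 569/(8*(w - 5)).
Integrate each term; A/(w−a) gives A·log|w−a|; A/(w−a)² gives −A/(w−a).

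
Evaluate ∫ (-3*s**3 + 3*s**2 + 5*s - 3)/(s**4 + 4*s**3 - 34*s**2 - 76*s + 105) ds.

Factor the denominator: (s - 5)*(s - 1)*(s + 3)*(s + 7).
Partial-fraction decomposition: -569/(192*(s + 7)) + 45/(64*(s + 3)) - 1/(64*(s - 1)) - 139/(192*(s - 5)).
Integrate each term: A/(s−a) contributes A·log|s−a|.

-139*log(s - 5)/192 - log(s - 1)/64 + 45*log(s + 3)/64 - 569*log(s + 7)/192 + C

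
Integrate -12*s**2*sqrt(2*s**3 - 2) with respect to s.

Let u = 2*s**3 - 2, so du = (6*s**2) ds.
Rewriting, the integral becomes -2·∫ √u du = -2·(2/3)u^(3/2).
Substituting back, u = 2*s**3 - 2.

-4*(2*s**3 - 2)**(3/2)/3 + C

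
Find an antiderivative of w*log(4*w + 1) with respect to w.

Use integration by parts with u = log(4*w + 1), dv = w dw.
Then du = 4/(4*w + 1) dw and v = w**2/2.

w**2*log(4*w + 1)/2 - w**2/4 + w/8 - log(4*w + 1)/32 + C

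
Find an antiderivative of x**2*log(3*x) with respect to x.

Use integration by parts with u = log(3*x), dv = x**2 dx.
Then du = 1/x dx and v = x**3/3.

x**3*(log(x) + log(3))/3 - x**3/9 + C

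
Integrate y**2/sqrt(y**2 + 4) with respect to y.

y*sqrt(y**2 + 4)/2 - 2*log(y + sqrt(y**2 + 4)) + C

Substitute y = 2·tan(θ), so dy = 2·sec(θ)^2 dθ and the radical becomes sqrt(y**2 + 4) = 2·sec(θ) by the Pythagorean identity.
Integrate the resulting trig expression in θ, then back-substitute tan(θ) = y/2, sec(θ) = sqrt(y**2 + 4)/2 (absorbing any constant into C).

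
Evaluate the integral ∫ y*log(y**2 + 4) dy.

Let u = y**2 + 4, so du = (2*y) dy.
The integral becomes (1/2)·∫ log(u) du; integrate by parts with u′=log(u), dv′=du.

y**2*log(y**2 + 4)/2 - y**2/2 + 2*log(y**2 + 4) + C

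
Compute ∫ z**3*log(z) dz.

Use integration by parts with u = log(z), dv = z**3 dz.
Then du = 1/z dz and v = z**4/4.

z**4*log(z)/4 - z**4/16 + C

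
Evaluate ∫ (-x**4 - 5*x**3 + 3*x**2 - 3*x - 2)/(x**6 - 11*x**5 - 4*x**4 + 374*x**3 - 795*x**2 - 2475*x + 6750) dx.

-208*log(x - 6)/27 + 5879*log(x - 5)/800 + 25*log(x - 3)/72 + 11*log(x + 3)/864 - log(x + 5)/200 - 149/(20*x - 100) + C

Factor the denominator: (x - 6)*(x - 5)**2*(x - 3)*(x + 3)*(x + 5).
Partial-fraction decomposition: -1/(200*(x + 5)) + 11/(864*(x + 3)) + 25/(72*(x - 3)) + 5879/(800*(x - 5)) + 149/(20*(x - 5)**2) - 208/(27*(x - 6)).
Integrate each term; A/(x−a) gives A·log|x−a|; A/(x−a)² gives −A/(x−a).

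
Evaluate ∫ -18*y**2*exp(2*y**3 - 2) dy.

-3*exp(2*y**3 - 2) + C

Let u = 2*y**3 - 2, so du = (6*y**2) dy.
Rewriting, the integral becomes -3·∫ e^u du = -3·e^u.
Substituting back, u = 2*y**3 - 2.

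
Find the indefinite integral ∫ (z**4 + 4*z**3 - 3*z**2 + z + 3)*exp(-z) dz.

Use integration by parts with u = z**4 + 4*z**3 - 3*z**2 + z + 3, dv = exp(-z) dz, so v = -exp(-z).
Apply parts 4 times (tabular method): alternate signs, differentiate u down to 0, integrate dv up.

(-z**4 - 8*z**3 - 21*z**2 - 43*z - 46)*exp(-z) + C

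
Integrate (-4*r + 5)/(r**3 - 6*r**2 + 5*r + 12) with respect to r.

Factor the denominator: (r - 4)*(r - 3)*(r + 1).
Partial-fraction decomposition: 9/(20*(r + 1)) + 7/(4*(r - 3)) - 11/(5*(r - 4)).
Integrate each term: A/(r−a) contributes A·log|r−a|.

-11*log(r - 4)/5 + 7*log(r - 3)/4 + 9*log(r + 1)/20 + C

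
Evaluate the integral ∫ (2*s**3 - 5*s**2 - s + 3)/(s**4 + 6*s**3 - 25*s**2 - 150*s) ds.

Factor the denominator: s*(s - 5)*(s + 5)*(s + 6).
Partial-fraction decomposition: 201/(22*(s + 6)) - 367/(50*(s + 5)) + 123/(550*(s - 5)) - 1/(50*s).
Integrate each term: A/(s−a) contributes A·log|s−a|.

-log(s)/50 + 123*log(s - 5)/550 - 367*log(s + 5)/50 + 201*log(s + 6)/22 + C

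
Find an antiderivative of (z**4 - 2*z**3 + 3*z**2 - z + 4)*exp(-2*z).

Use integration by parts with u = z**4 - 2*z**3 + 3*z**2 - z + 4, dv = exp(-2*z) dz, so v = -exp(-2*z)/2.
Apply parts 4 times (tabular method): alternate signs, differentiate u down to 0, integrate dv up.

(-z**4 - 3*z**2 - 2*z - 5)*exp(-2*z)/2 + C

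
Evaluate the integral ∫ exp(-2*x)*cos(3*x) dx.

3*exp(-2*x)*sin(3*x)/13 - 2*exp(-2*x)*cos(3*x)/13 + C

Let I denote the integral. Integrate by parts with u = cos(3*x), dv = exp(-2*x) dx, so v = -exp(-2*x)/2: I = -exp(-2*x)*cos(3*x)/2 − (3/2)·∫ exp(-2*x)*sin(3*x) dx.
Apply parts again with u = sin(3*x), dv = exp(-2*x) dx: ∫ exp(-2*x)*sin(3*x) dx = -exp(-2*x)*sin(3*x)/2 + (3/2)·I. Substituting back brings back I: I = 3*exp(-2*x)*sin(3*x)/4 - exp(-2*x)*cos(3*x)/2 − (9/4)·I.
Solving for I: (1 + 9/4)·I equals the remaining terms, so I = (4/13)·(3*exp(-2*x)*sin(3*x)/4 - exp(-2*x)*cos(3*x)/2).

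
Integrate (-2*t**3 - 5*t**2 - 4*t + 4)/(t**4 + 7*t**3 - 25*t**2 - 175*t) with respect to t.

Factor the denominator: t*(t - 5)*(t + 5)*(t + 7).
Partial-fraction decomposition: -473/(168*(t + 7)) + 149/(100*(t + 5)) - 391/(600*(t - 5)) - 4/(175*t).
Integrate each term: A/(t−a) contributes A·log|t−a|.

-4*log(t)/175 - 391*log(t - 5)/600 + 149*log(t + 5)/100 - 473*log(t + 7)/168 + C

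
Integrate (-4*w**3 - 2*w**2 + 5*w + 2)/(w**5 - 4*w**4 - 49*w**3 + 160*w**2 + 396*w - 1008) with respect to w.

-1433*log(w - 7)/1950 + 19*log(w - 4)/30 - 7*log(w - 2)/100 - 11*log(w + 3)/150 + 191*log(w + 6)/780 + C

Factor the denominator: (w - 7)*(w - 4)*(w - 2)*(w + 3)*(w + 6).
Partial-fraction decomposition: 191/(780*(w + 6)) - 11/(150*(w + 3)) - 7/(100*(w - 2)) + 19/(30*(w - 4)) - 1433/(1950*(w - 7)).
Integrate each term: A/(w−a) contributes A·log|w−a|.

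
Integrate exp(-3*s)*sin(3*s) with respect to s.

Let I denote the integral. Integrate by parts with u = sin(3*s), dv = exp(-3*s) ds, so v = -exp(-3*s)/3: I = -exp(-3*s)*sin(3*s)/3 + ∫ exp(-3*s)*cos(3*s) ds.
Apply parts again with u = cos(3*s), dv = exp(-3*s) ds: ∫ exp(-3*s)*cos(3*s) ds = -exp(-3*s)*cos(3*s)/3 − I. Substituting back brings back I: I = -exp(-3*s)*sin(3*s)/3 - exp(-3*s)*cos(3*s)/3 − I.
Solving for I: (1 + 1)·I equals the remaining terms, so I = (1/2)·(-exp(-3*s)*sin(3*s)/3 - exp(-3*s)*cos(3*s)/3).

-exp(-3*s)*sin(3*s)/6 - exp(-3*s)*cos(3*s)/6 + C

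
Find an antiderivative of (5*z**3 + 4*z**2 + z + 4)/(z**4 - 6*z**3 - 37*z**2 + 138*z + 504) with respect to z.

Factor the denominator: (z - 7)*(z - 6)*(z + 3)*(z + 4).
Partial-fraction decomposition: 128/(55*(z + 4)) - 49/(45*(z + 3)) - 617/(45*(z - 6)) + 961/(55*(z - 7)).
Integrate each term: A/(z−a) contributes A·log|z−a|.

961*log(z - 7)/55 - 617*log(z - 6)/45 - 49*log(z + 3)/45 + 128*log(z + 4)/55 + C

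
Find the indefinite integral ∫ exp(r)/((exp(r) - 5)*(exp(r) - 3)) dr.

log(exp(r) - 5)/2 - log(exp(r) - 3)/2 + C

Let u = e^r, du = e^r dr.
The integral becomes ∫ du/((u-3)(u-5)); decompose into partial fractions.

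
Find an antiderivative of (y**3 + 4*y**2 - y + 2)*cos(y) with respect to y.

y**3*sin(y) + 4*y**2*sin(y) + 3*y**2*cos(y) - 7*y*sin(y) + 8*y*cos(y) - 6*sin(y) - 7*cos(y) + C

Use integration by parts with u = y**3 + 4*y**2 - y + 2, dv = cos(y) dy, so v = sin(y).
Apply parts 3 times (tabular method): alternate signs, differentiate u down to 0, integrate dv up.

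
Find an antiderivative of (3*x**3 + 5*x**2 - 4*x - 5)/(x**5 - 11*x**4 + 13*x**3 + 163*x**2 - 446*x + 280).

1241*log(x - 7)/660 - 475*log(x - 5)/216 + 31*log(x - 2)/90 + log(x - 1)/120 - 101*log(x + 4)/2970 + C

Factor the denominator: (x - 7)*(x - 5)*(x - 2)*(x - 1)*(x + 4).
Partial-fraction decomposition: -101/(2970*(x + 4)) + 1/(120*(x - 1)) + 31/(90*(x - 2)) - 475/(216*(x - 5)) + 1241/(660*(x - 7)).
Integrate each term: A/(x−a) contributes A·log|x−a|.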